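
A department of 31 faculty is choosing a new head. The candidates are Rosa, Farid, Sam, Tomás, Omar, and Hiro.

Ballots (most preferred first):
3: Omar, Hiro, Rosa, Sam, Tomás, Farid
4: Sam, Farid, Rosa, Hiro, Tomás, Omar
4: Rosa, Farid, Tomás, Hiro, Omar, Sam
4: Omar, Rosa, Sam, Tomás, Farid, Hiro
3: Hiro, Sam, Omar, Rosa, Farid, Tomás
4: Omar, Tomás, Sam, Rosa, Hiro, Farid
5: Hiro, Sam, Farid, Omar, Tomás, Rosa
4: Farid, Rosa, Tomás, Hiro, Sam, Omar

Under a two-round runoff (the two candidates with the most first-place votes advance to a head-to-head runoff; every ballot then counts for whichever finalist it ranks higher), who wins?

Round 1 first-place votes: Rosa 4, Farid 4, Sam 4, Tomás 0, Omar 11, Hiro 8. Omar and Hiro advance.
Runoff: Omar is ranked above Hiro on 11 ballots, Hiro above Omar on 20.

Hiro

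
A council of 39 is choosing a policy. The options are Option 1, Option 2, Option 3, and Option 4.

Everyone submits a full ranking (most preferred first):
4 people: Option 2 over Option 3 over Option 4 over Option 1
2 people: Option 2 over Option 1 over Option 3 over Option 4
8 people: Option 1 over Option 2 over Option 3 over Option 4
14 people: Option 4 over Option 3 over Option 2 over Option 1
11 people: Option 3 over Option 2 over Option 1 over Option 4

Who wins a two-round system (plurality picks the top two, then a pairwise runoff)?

Round 1 first-place votes: Option 1 8, Option 2 6, Option 3 11, Option 4 14. Option 4 and Option 3 advance.
Runoff: Option 4 is ranked above Option 3 on 14 ballots, Option 3 above Option 4 on 25.

Option 3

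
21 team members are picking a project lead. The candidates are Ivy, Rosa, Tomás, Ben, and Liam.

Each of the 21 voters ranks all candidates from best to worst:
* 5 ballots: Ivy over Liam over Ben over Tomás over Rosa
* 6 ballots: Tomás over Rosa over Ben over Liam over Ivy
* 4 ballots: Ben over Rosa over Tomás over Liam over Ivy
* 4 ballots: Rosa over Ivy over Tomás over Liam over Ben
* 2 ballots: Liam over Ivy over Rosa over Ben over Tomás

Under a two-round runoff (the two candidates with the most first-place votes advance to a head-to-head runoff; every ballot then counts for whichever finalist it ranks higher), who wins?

Round 1 first-place votes: Ivy 5, Rosa 4, Tomás 6, Ben 4, Liam 2. Tomás and Ivy advance.
Runoff: Tomás is ranked above Ivy on 10 ballots, Ivy above Tomás on 11.

Ivy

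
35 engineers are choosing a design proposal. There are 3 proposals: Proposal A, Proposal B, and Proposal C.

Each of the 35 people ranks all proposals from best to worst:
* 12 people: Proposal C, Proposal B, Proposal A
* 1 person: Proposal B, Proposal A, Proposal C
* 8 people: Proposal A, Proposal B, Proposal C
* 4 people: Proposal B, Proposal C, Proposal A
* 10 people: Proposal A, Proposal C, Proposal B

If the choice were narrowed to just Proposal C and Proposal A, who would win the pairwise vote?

Proposal A

Proposal C is ranked above Proposal A on 16 ballots; Proposal A above Proposal C on 19.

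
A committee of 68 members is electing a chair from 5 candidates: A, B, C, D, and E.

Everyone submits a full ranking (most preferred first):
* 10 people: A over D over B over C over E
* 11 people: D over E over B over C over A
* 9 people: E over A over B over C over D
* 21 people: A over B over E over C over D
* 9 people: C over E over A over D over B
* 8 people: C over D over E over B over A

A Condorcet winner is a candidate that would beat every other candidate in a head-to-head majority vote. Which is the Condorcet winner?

E vs A: 37–31
E vs B: 37–31
E vs C: 41–27
E vs D: 39–29
E beats every other candidate.

E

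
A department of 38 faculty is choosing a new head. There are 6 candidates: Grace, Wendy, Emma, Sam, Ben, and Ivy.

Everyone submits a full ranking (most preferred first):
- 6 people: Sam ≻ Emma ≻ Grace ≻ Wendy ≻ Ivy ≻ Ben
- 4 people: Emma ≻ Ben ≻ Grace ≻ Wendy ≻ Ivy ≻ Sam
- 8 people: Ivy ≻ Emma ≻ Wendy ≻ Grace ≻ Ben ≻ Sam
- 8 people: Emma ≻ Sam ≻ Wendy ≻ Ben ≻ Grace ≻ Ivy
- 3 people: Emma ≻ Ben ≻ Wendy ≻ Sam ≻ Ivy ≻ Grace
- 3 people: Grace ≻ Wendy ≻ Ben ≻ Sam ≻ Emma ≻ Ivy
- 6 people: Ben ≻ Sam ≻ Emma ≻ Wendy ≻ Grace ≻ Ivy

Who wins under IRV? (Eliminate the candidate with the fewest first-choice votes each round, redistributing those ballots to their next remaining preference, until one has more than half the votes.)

Emma

Round 1: Grace 3, Wendy 0, Emma 15, Sam 6, Ben 6, Ivy 8. Wendy eliminated.
Round 2: Grace 3, Emma 15, Sam 6, Ben 6, Ivy 8. Grace eliminated.
Round 3: Emma 15, Sam 6, Ben 9, Ivy 8. Sam eliminated.
Round 4: Emma 21, Ben 9, Ivy 8. Emma has a majority (≥20).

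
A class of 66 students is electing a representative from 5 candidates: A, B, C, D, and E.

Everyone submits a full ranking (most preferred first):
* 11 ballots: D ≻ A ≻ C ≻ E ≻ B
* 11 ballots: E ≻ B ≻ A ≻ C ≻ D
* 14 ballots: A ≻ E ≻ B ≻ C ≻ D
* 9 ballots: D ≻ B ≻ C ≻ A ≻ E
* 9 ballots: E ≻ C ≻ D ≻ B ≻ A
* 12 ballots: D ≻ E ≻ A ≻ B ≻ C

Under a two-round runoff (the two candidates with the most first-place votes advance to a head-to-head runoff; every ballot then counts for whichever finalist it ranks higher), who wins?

E

Round 1 first-place votes: A 14, B 0, C 0, D 32, E 20. D and E advance.
Runoff: D is ranked above E on 32 ballots, E above D on 34.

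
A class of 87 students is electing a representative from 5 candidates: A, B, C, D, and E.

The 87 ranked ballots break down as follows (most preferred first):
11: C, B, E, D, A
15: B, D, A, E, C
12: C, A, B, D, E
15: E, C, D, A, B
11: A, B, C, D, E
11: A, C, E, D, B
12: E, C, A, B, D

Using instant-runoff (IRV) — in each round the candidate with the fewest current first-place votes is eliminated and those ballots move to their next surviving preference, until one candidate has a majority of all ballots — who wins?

A

Round 1: A 22, B 15, C 23, D 0, E 27. D eliminated.
Round 2: A 22, B 15, C 23, E 27. B eliminated.
Round 3: A 37, C 23, E 27. C eliminated.
Round 4: A 49, E 38. A has a majority (≥44).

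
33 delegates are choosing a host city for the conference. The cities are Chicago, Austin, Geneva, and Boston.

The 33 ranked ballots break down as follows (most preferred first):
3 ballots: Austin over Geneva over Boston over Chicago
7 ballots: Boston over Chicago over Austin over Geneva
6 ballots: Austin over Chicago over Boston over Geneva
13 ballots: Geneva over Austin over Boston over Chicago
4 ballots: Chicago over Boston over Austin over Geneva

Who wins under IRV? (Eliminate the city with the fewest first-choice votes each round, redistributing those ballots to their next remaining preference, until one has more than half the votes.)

Boston

Round 1: Chicago 4, Austin 9, Geneva 13, Boston 7. Chicago eliminated.
Round 2: Austin 9, Geneva 13, Boston 11. Austin eliminated.
Round 3: Geneva 16, Boston 17. Boston has a majority (≥17).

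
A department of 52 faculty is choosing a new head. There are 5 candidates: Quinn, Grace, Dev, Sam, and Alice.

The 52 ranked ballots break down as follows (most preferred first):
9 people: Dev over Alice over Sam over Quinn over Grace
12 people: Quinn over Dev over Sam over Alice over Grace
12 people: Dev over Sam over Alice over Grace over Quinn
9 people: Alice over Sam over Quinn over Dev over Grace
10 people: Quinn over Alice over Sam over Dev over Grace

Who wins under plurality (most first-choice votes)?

First-place votes: Quinn 22, Grace 0, Dev 21, Sam 0, Alice 9.

Quinn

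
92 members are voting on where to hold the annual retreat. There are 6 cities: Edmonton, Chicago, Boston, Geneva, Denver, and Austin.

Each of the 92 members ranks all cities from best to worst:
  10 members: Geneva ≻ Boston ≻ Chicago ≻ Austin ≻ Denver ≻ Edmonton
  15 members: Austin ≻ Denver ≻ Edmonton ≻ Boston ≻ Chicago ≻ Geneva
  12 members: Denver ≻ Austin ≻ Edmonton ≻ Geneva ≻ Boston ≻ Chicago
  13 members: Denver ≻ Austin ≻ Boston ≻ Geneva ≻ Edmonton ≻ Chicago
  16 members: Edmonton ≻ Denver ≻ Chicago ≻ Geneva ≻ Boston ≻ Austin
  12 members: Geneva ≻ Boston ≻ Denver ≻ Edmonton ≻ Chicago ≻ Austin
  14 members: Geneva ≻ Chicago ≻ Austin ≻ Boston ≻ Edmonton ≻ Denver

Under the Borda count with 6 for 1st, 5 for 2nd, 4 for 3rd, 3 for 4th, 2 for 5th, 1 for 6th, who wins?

Edmonton: 10×1 + 15×4 + 12×4 + 13×2 + 16×6 + 12×3 + 14×2 = 304
Chicago: 10×4 + 15×2 + 12×1 + 13×1 + 16×4 + 12×2 + 14×5 = 253
Boston: 10×5 + 15×3 + 12×2 + 13×4 + 16×2 + 12×5 + 14×3 = 305
Geneva: 10×6 + 15×1 + 12×3 + 13×3 + 16×3 + 12×6 + 14×6 = 354
Denver: 10×2 + 15×5 + 12×6 + 13×6 + 16×5 + 12×4 + 14×1 = 387
Austin: 10×3 + 15×6 + 12×5 + 13×5 + 16×1 + 12×1 + 14×4 = 329

Denver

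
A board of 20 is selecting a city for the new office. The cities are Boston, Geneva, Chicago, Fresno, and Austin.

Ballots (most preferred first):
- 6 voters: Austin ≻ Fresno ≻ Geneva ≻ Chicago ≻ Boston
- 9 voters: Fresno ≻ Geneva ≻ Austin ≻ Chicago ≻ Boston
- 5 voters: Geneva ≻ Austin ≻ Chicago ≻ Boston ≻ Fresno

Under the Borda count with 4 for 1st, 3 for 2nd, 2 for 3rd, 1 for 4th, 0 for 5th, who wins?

Boston: 6×0 + 9×0 + 5×1 = 5
Geneva: 6×2 + 9×3 + 5×4 = 59
Chicago: 6×1 + 9×1 + 5×2 = 25
Fresno: 6×3 + 9×4 + 5×0 = 54
Austin: 6×4 + 9×2 + 5×3 = 57

Geneva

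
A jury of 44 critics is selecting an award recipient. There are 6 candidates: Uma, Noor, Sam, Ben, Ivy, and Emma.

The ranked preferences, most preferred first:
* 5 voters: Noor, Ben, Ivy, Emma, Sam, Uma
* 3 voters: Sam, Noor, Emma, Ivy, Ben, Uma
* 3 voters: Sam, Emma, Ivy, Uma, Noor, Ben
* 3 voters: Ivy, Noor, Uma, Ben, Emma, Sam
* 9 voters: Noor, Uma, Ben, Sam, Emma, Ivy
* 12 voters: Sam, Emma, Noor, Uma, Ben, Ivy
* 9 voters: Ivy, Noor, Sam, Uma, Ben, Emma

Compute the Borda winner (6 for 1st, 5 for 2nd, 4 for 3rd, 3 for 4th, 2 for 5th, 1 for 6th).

Noor

Uma: 5×1 + 3×1 + 3×3 + 3×4 + 9×5 + 12×3 + 9×3 = 137
Noor: 5×6 + 3×5 + 3×2 + 3×5 + 9×6 + 12×4 + 9×5 = 213
Sam: 5×2 + 3×6 + 3×6 + 3×1 + 9×3 + 12×6 + 9×4 = 184
Ben: 5×5 + 3×2 + 3×1 + 3×3 + 9×4 + 12×2 + 9×2 = 121
Ivy: 5×4 + 3×3 + 3×4 + 3×6 + 9×1 + 12×1 + 9×6 = 134
Emma: 5×3 + 3×4 + 3×5 + 3×2 + 9×2 + 12×5 + 9×1 = 135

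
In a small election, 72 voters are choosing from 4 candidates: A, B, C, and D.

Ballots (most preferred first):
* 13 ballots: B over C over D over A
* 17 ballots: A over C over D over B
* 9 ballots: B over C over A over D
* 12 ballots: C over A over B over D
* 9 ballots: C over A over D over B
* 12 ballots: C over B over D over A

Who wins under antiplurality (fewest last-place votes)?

Last-place votes: A 25, B 26, C 0, D 21.

C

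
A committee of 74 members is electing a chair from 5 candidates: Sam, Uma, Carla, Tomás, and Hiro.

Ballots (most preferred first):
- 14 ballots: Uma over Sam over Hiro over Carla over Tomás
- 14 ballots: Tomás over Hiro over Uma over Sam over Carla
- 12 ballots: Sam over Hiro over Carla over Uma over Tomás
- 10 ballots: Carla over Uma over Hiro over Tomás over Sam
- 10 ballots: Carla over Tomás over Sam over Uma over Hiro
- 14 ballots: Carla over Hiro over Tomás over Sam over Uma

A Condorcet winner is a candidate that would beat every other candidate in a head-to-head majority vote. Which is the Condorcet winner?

Hiro vs Sam: 38–36
Hiro vs Uma: 40–34
Hiro vs Carla: 40–34
Hiro vs Tomás: 50–24
Hiro beats every other candidate.

Hiro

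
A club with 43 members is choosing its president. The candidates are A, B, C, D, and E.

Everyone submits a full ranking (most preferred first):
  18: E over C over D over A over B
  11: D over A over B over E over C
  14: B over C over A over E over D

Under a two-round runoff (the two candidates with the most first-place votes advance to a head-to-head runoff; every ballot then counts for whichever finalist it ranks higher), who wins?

Round 1 first-place votes: A 0, B 14, C 0, D 11, E 18. E and B advance.
Runoff: E is ranked above B on 18 ballots, B above E on 25.

B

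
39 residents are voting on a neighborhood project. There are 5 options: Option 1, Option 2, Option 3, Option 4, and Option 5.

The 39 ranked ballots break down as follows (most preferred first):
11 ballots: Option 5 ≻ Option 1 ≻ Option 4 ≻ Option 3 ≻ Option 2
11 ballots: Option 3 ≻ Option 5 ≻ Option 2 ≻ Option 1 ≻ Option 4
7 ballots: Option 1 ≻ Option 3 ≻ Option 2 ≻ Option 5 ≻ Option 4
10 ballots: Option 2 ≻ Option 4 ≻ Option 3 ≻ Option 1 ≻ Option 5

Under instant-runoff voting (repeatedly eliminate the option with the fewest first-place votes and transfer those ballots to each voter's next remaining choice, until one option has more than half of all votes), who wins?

Round 1: Option 1 7, Option 2 10, Option 3 11, Option 4 0, Option 5 11. Option 4 eliminated.
Round 2: Option 1 7, Option 2 10, Option 3 11, Option 5 11. Option 1 eliminated.
Round 3: Option 2 10, Option 3 18, Option 5 11. Option 2 eliminated.
Round 4: Option 3 28, Option 5 11. Option 3 has a majority (≥20).

Option 3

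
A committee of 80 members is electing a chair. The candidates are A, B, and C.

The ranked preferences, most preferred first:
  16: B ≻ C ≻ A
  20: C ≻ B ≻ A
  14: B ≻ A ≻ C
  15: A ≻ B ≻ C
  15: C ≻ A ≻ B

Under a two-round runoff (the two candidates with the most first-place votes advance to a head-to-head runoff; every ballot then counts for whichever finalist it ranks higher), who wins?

B

Round 1 first-place votes: A 15, B 30, C 35. C and B advance.
Runoff: C is ranked above B on 35 ballots, B above C on 45.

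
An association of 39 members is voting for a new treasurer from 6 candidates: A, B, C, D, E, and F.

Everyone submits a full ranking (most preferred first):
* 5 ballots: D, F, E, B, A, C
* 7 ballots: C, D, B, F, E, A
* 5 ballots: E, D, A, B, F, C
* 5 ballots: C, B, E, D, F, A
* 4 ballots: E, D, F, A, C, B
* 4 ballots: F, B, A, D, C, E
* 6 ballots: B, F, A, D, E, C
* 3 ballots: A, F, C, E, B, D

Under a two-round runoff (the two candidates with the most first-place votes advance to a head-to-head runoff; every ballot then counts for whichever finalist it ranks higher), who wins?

Round 1 first-place votes: A 3, B 6, C 12, D 5, E 9, F 4. C and E advance.
Runoff: C is ranked above E on 19 ballots, E above C on 20.

E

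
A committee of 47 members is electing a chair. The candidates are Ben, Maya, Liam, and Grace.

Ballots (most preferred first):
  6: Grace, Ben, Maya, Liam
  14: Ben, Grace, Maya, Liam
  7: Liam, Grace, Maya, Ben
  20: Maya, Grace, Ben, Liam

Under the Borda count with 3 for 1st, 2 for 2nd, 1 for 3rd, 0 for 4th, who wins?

Grace

Ben: 6×2 + 14×3 + 7×0 + 20×1 = 74
Maya: 6×1 + 14×1 + 7×1 + 20×3 = 87
Liam: 6×0 + 14×0 + 7×3 + 20×0 = 21
Grace: 6×3 + 14×2 + 7×2 + 20×2 = 100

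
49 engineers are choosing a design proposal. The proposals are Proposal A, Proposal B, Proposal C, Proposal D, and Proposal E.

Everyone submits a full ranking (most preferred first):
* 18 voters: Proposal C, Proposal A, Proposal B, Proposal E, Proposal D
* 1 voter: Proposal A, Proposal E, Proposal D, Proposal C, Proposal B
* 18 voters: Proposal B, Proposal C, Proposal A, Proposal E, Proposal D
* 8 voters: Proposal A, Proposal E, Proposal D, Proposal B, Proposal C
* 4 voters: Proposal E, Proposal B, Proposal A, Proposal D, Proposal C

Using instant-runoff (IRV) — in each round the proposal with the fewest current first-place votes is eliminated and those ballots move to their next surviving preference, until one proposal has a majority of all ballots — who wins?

Round 1: Proposal A 9, Proposal B 18, Proposal C 18, Proposal D 0, Proposal E 4. Proposal D eliminated.
Round 2: Proposal A 9, Proposal B 18, Proposal C 18, Proposal E 4. Proposal E eliminated.
Round 3: Proposal A 9, Proposal B 22, Proposal C 18. Proposal A eliminated.
Round 4: Proposal B 30, Proposal C 19. Proposal B has a majority (≥25).

Proposal B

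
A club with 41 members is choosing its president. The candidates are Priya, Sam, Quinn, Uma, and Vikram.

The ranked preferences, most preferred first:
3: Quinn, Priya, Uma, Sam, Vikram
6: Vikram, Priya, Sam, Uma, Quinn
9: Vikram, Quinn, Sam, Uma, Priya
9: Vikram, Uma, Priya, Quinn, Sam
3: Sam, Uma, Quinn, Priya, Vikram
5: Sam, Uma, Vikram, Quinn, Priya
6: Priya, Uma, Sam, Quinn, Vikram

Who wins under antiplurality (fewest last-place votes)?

Last-place votes: Priya 14, Sam 9, Quinn 6, Uma 0, Vikram 12.

Uma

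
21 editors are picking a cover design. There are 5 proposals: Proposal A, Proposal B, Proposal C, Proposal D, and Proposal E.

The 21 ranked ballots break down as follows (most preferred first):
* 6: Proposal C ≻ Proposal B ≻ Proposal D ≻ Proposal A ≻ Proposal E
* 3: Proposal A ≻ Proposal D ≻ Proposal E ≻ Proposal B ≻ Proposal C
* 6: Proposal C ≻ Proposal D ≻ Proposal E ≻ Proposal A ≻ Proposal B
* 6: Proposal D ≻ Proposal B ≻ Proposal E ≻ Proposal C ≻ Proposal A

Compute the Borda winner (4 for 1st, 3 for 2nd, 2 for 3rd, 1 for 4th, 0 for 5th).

Proposal D

Proposal A: 6×1 + 3×4 + 6×1 + 6×0 = 24
Proposal B: 6×3 + 3×1 + 6×0 + 6×3 = 39
Proposal C: 6×4 + 3×0 + 6×4 + 6×1 = 54
Proposal D: 6×2 + 3×3 + 6×3 + 6×4 = 63
Proposal E: 6×0 + 3×2 + 6×2 + 6×2 = 30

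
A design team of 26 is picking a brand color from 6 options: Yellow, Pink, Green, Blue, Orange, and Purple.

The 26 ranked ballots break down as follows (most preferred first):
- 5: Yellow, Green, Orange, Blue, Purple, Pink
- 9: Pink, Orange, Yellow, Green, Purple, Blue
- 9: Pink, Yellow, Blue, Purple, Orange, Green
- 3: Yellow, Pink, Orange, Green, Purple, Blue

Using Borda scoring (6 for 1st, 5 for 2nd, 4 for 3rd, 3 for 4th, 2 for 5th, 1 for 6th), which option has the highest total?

Yellow

Yellow: 5×6 + 9×4 + 9×5 + 3×6 = 129
Pink: 5×1 + 9×6 + 9×6 + 3×5 = 128
Green: 5×5 + 9×3 + 9×1 + 3×3 = 70
Blue: 5×3 + 9×1 + 9×4 + 3×1 = 63
Orange: 5×4 + 9×5 + 9×2 + 3×4 = 95
Purple: 5×2 + 9×2 + 9×3 + 3×2 = 61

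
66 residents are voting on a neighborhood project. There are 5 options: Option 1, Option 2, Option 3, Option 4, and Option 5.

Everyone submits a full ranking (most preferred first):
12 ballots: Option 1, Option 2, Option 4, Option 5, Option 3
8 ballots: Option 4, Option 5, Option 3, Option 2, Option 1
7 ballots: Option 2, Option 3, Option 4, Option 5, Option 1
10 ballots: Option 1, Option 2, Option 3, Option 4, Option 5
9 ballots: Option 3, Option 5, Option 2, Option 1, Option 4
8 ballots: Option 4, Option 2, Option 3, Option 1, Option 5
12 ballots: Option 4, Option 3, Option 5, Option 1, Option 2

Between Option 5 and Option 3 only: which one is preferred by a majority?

Option 3

Option 5 is ranked above Option 3 on 20 ballots; Option 3 above Option 5 on 46.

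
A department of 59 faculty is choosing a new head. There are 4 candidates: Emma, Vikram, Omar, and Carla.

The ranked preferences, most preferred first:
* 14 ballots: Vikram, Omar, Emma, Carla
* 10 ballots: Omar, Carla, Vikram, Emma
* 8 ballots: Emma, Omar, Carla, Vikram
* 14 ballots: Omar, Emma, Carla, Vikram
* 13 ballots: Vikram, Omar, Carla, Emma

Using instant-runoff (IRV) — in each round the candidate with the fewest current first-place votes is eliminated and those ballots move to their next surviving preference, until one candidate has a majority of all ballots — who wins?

Omar

Round 1: Emma 8, Vikram 27, Omar 24, Carla 0. Carla eliminated.
Round 2: Emma 8, Vikram 27, Omar 24. Emma eliminated.
Round 3: Vikram 27, Omar 32. Omar has a majority (≥30).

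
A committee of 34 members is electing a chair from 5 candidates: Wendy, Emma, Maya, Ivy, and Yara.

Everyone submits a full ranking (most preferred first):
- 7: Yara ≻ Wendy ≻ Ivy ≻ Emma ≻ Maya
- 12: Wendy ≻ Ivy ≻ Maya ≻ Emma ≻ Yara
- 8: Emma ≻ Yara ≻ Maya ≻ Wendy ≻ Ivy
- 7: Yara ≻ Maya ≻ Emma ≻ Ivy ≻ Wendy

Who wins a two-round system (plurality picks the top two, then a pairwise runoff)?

Round 1 first-place votes: Wendy 12, Emma 8, Maya 0, Ivy 0, Yara 14. Yara and Wendy advance.
Runoff: Yara is ranked above Wendy on 22 ballots, Wendy above Yara on 12.

Yara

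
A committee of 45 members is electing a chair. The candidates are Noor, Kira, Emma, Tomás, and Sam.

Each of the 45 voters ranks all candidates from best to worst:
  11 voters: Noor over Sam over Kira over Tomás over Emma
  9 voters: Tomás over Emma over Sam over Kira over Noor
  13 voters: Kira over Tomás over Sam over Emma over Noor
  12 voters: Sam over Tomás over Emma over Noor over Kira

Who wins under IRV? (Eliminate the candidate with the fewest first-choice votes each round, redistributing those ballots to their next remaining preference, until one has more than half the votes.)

Sam

Round 1: Noor 11, Kira 13, Emma 0, Tomás 9, Sam 12. Emma eliminated.
Round 2: Noor 11, Kira 13, Tomás 9, Sam 12. Tomás eliminated.
Round 3: Noor 11, Kira 13, Sam 21. Noor eliminated.
Round 4: Kira 13, Sam 32. Sam has a majority (≥23).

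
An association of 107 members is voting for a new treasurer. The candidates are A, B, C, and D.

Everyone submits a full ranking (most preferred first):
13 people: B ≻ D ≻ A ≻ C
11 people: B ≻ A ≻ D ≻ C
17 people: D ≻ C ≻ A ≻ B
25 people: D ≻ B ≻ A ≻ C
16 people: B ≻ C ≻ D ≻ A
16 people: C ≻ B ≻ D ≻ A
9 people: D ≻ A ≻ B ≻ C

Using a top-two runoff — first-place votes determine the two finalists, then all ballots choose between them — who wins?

B

Round 1 first-place votes: A 0, B 40, C 16, D 51. D and B advance.
Runoff: D is ranked above B on 51 ballots, B above D on 56.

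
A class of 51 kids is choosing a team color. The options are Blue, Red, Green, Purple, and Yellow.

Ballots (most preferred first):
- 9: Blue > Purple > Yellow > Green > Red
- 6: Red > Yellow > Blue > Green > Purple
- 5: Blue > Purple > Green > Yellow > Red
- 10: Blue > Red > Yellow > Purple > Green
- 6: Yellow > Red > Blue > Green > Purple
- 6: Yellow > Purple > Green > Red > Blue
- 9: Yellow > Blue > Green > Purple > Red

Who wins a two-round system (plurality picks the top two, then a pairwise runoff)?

Yellow

Round 1 first-place votes: Blue 24, Red 6, Green 0, Purple 0, Yellow 21. Blue and Yellow advance.
Runoff: Blue is ranked above Yellow on 24 ballots, Yellow above Blue on 27.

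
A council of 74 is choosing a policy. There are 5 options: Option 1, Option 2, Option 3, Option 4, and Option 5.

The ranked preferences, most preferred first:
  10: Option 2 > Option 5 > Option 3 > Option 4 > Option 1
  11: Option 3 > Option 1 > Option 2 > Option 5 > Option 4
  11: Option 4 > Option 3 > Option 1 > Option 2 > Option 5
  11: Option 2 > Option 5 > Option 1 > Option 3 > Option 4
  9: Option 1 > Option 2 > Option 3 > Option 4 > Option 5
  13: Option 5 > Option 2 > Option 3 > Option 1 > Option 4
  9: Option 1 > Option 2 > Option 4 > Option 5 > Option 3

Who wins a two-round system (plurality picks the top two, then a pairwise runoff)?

Option 1

Round 1 first-place votes: Option 1 18, Option 2 21, Option 3 11, Option 4 11, Option 5 13. Option 2 and Option 1 advance.
Runoff: Option 2 is ranked above Option 1 on 34 ballots, Option 1 above Option 2 on 40.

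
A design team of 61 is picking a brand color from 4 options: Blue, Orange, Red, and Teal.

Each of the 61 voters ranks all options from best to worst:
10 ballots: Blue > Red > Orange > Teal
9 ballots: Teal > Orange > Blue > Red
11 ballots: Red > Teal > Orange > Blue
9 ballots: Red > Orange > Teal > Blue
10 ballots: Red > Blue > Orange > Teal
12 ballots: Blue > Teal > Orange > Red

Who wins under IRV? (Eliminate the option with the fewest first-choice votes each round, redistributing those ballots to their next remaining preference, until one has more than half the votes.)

Blue

Round 1: Blue 22, Orange 0, Red 30, Teal 9. Orange eliminated.
Round 2: Blue 22, Red 30, Teal 9. Teal eliminated.
Round 3: Blue 31, Red 30. Blue has a majority (≥31).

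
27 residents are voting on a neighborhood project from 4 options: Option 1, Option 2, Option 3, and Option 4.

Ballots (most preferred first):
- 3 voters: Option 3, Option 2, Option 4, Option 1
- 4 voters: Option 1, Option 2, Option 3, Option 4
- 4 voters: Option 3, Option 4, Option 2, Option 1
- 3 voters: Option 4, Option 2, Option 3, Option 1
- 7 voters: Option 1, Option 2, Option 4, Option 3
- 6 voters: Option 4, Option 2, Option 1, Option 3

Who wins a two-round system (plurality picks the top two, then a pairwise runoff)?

Option 4

Round 1 first-place votes: Option 1 11, Option 2 0, Option 3 7, Option 4 9. Option 1 and Option 4 advance.
Runoff: Option 1 is ranked above Option 4 on 11 ballots, Option 4 above Option 1 on 16.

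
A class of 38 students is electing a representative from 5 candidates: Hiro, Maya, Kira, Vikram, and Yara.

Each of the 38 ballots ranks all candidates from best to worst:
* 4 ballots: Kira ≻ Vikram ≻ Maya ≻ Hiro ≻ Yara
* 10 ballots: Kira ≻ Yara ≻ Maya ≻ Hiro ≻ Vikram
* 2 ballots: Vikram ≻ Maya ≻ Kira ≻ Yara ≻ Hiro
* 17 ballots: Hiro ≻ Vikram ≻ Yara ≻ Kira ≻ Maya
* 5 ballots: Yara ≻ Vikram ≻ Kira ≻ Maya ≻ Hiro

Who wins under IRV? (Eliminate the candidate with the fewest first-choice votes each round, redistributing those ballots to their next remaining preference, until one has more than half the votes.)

Kira

Round 1: Hiro 17, Maya 0, Kira 14, Vikram 2, Yara 5. Maya eliminated.
Round 2: Hiro 17, Kira 14, Vikram 2, Yara 5. Vikram eliminated.
Round 3: Hiro 17, Kira 16, Yara 5. Yara eliminated.
Round 4: Hiro 17, Kira 21. Kira has a majority (≥20).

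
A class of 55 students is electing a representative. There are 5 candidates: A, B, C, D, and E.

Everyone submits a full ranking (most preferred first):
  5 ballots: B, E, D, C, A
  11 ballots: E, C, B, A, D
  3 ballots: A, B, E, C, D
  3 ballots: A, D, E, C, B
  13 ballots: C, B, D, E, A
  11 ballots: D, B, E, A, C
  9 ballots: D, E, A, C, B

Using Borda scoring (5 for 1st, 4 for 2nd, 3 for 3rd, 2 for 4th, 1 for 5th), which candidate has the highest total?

E

A: 5×1 + 11×2 + 3×5 + 3×5 + 13×1 + 11×2 + 9×3 = 119
B: 5×5 + 11×3 + 3×4 + 3×1 + 13×4 + 11×4 + 9×1 = 178
C: 5×2 + 11×4 + 3×2 + 3×2 + 13×5 + 11×1 + 9×2 = 160
D: 5×3 + 11×1 + 3×1 + 3×4 + 13×3 + 11×5 + 9×5 = 180
E: 5×4 + 11×5 + 3×3 + 3×3 + 13×2 + 11×3 + 9×4 = 188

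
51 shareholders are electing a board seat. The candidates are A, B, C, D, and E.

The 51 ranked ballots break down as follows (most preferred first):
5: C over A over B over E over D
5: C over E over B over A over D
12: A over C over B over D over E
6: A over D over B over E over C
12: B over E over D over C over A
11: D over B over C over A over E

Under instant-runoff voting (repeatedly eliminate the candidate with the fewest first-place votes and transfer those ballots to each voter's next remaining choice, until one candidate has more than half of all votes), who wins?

Round 1: A 18, B 12, C 10, D 11, E 0. E eliminated.
Round 2: A 18, B 12, C 10, D 11. C eliminated.
Round 3: A 23, B 17, D 11. D eliminated.
Round 4: A 23, B 28. B has a majority (≥26).

B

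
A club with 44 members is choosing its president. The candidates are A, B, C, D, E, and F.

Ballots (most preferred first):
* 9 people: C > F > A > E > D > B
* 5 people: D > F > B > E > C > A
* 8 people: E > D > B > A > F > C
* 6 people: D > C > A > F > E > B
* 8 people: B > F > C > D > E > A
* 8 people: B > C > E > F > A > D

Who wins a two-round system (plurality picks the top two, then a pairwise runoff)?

Round 1 first-place votes: A 0, B 16, C 9, D 11, E 8, F 0. B and D advance.
Runoff: B is ranked above D on 16 ballots, D above B on 28.

D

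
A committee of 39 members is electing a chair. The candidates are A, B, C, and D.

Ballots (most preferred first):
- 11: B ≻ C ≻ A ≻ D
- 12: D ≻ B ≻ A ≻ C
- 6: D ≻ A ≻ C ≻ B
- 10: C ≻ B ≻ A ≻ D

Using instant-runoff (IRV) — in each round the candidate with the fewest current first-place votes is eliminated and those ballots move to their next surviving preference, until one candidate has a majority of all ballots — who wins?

Round 1: A 0, B 11, C 10, D 18. A eliminated.
Round 2: B 11, C 10, D 18. C eliminated.
Round 3: B 21, D 18. B has a majority (≥20).

B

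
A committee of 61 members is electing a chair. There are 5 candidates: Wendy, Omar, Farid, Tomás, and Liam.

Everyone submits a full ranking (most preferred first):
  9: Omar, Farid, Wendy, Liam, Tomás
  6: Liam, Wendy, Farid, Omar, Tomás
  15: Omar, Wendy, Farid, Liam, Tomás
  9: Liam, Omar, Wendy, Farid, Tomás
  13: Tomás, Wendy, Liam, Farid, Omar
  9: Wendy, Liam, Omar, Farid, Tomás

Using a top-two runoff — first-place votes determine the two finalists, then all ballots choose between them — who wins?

Liam

Round 1 first-place votes: Wendy 9, Omar 24, Farid 0, Tomás 13, Liam 15. Omar and Liam advance.
Runoff: Omar is ranked above Liam on 24 ballots, Liam above Omar on 37.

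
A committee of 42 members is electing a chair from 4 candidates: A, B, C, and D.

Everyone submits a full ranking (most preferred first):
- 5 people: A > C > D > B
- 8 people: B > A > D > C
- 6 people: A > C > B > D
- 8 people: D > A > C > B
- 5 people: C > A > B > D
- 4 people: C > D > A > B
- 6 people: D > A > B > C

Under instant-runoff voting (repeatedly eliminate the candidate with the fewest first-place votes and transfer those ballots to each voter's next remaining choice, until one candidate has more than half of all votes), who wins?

Round 1: A 11, B 8, C 9, D 14. B eliminated.
Round 2: A 19, C 9, D 14. C eliminated.
Round 3: A 24, D 18. A has a majority (≥22).

A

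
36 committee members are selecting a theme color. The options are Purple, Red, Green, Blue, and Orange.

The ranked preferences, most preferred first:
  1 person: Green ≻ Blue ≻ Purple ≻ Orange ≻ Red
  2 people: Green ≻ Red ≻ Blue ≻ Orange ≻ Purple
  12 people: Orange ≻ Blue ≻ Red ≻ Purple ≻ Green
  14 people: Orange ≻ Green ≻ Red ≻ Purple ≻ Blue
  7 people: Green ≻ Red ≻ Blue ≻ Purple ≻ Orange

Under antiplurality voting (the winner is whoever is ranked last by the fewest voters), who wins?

Red

Last-place votes: Purple 2, Red 1, Green 12, Blue 14, Orange 7.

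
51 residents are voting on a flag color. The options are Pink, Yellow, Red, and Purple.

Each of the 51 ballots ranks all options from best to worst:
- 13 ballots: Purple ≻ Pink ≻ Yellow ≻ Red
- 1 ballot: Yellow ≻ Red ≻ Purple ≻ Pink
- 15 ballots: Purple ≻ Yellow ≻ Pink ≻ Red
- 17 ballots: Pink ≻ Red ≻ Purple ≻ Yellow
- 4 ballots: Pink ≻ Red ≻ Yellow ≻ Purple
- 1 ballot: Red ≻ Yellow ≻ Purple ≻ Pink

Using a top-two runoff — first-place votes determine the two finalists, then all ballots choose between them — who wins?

Purple

Round 1 first-place votes: Pink 21, Yellow 1, Red 1, Purple 28. Purple and Pink advance.
Runoff: Purple is ranked above Pink on 30 ballots, Pink above Purple on 21.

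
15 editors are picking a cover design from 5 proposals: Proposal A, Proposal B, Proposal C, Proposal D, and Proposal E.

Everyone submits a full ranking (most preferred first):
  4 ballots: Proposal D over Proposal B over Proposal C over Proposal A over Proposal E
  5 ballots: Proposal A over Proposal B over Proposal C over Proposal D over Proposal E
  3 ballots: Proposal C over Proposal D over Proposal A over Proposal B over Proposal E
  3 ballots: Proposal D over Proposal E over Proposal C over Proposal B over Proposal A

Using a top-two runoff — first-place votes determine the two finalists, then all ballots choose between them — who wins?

Proposal D

Round 1 first-place votes: Proposal A 5, Proposal B 0, Proposal C 3, Proposal D 7, Proposal E 0. Proposal D and Proposal A advance.
Runoff: Proposal D is ranked above Proposal A on 10 ballots, Proposal A above Proposal D on 5.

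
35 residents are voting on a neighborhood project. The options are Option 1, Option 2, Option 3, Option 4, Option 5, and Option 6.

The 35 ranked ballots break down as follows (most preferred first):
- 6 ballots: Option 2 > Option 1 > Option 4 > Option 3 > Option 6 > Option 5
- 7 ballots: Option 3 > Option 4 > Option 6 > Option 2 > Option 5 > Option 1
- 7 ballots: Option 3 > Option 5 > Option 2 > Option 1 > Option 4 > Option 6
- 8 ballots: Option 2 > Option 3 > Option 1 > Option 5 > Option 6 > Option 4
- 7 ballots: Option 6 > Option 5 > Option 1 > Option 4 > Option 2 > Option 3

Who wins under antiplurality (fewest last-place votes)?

Last-place votes: Option 1 7, Option 2 0, Option 3 7, Option 4 8, Option 5 6, Option 6 7.

Option 2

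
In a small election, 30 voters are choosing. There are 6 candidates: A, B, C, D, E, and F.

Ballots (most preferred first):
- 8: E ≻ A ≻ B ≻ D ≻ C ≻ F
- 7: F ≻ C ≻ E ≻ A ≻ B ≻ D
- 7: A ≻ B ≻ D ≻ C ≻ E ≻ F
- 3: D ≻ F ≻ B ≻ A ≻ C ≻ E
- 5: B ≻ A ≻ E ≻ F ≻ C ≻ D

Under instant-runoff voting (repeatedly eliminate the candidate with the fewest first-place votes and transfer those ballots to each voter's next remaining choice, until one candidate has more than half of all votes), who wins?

A

Round 1: A 7, B 5, C 0, D 3, E 8, F 7. C eliminated.
Round 2: A 7, B 5, D 3, E 8, F 7. D eliminated.
Round 3: A 7, B 5, E 8, F 10. B eliminated.
Round 4: A 12, E 8, F 10. E eliminated.
Round 5: A 20, F 10. A has a majority (≥16).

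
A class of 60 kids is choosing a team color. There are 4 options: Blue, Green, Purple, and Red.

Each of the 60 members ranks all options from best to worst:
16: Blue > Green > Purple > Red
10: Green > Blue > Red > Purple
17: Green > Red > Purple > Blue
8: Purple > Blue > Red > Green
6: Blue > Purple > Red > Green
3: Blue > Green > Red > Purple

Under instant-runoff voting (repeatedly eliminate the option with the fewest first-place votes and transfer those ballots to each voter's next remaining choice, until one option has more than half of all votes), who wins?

Blue

Round 1: Blue 25, Green 27, Purple 8, Red 0. Red eliminated.
Round 2: Blue 25, Green 27, Purple 8. Purple eliminated.
Round 3: Blue 33, Green 27. Blue has a majority (≥31).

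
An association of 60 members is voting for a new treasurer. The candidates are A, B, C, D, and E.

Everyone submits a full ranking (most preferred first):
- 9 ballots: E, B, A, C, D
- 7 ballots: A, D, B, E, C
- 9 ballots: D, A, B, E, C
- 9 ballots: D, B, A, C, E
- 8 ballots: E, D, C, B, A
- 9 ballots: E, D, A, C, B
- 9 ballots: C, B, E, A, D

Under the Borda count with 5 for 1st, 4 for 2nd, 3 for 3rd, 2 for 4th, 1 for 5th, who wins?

D

A: 9×3 + 7×5 + 9×4 + 9×3 + 8×1 + 9×3 + 9×2 = 178
B: 9×4 + 7×3 + 9×3 + 9×4 + 8×2 + 9×1 + 9×4 = 181
C: 9×2 + 7×1 + 9×1 + 9×2 + 8×3 + 9×2 + 9×5 = 139
D: 9×1 + 7×4 + 9×5 + 9×5 + 8×4 + 9×4 + 9×1 = 204
E: 9×5 + 7×2 + 9×2 + 9×1 + 8×5 + 9×5 + 9×3 = 198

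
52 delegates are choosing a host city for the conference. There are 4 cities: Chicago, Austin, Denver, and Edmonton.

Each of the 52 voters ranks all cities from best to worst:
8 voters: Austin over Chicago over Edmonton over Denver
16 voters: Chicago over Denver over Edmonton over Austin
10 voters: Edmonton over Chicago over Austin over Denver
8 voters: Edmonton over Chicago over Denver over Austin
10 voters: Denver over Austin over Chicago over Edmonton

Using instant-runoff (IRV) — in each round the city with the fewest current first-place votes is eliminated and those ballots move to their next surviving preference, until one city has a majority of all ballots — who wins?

Round 1: Chicago 16, Austin 8, Denver 10, Edmonton 18. Austin eliminated.
Round 2: Chicago 24, Denver 10, Edmonton 18. Denver eliminated.
Round 3: Chicago 34, Edmonton 18. Chicago has a majority (≥27).

Chicago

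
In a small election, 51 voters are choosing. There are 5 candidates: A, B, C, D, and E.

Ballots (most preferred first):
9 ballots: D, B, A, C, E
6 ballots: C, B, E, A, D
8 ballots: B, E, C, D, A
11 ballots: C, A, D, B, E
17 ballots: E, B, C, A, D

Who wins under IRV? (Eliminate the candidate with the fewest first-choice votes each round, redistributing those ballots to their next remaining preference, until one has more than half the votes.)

Round 1: A 0, B 8, C 17, D 9, E 17. A eliminated.
Round 2: B 8, C 17, D 9, E 17. B eliminated.
Round 3: C 17, D 9, E 25. D eliminated.
Round 4: C 26, E 25. C has a majority (≥26).

C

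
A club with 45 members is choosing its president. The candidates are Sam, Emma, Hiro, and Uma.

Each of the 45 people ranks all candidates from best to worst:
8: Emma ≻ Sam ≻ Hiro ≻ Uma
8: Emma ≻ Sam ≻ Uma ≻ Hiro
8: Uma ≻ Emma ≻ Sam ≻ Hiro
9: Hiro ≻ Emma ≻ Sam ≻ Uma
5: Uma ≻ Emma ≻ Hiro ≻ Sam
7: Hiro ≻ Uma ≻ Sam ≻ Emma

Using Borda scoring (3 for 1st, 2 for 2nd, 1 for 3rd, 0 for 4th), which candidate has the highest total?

Emma

Sam: 8×2 + 8×2 + 8×1 + 9×1 + 5×0 + 7×1 = 56
Emma: 8×3 + 8×3 + 8×2 + 9×2 + 5×2 + 7×0 = 92
Hiro: 8×1 + 8×0 + 8×0 + 9×3 + 5×1 + 7×3 = 61
Uma: 8×0 + 8×1 + 8×3 + 9×0 + 5×3 + 7×2 = 61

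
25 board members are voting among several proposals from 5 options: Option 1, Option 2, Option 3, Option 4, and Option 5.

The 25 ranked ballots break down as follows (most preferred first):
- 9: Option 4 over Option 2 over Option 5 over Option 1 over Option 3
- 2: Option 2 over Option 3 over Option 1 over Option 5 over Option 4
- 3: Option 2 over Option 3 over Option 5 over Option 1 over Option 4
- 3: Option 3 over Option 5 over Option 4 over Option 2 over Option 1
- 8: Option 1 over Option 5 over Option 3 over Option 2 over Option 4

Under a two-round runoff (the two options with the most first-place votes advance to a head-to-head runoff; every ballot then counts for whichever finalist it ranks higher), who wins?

Round 1 first-place votes: Option 1 8, Option 2 5, Option 3 3, Option 4 9, Option 5 0. Option 4 and Option 1 advance.
Runoff: Option 4 is ranked above Option 1 on 12 ballots, Option 1 above Option 4 on 13.

Option 1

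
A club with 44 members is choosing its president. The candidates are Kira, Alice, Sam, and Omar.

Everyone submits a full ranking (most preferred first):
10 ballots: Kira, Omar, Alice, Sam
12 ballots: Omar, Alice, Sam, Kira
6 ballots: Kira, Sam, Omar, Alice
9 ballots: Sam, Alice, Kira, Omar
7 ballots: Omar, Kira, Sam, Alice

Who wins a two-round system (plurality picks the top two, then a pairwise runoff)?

Round 1 first-place votes: Kira 16, Alice 0, Sam 9, Omar 19. Omar and Kira advance.
Runoff: Omar is ranked above Kira on 19 ballots, Kira above Omar on 25.

Kira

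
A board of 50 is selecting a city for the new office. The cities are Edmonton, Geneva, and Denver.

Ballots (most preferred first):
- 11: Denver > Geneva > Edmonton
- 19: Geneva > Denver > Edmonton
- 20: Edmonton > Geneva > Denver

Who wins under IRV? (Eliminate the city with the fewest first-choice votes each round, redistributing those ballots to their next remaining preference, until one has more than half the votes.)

Round 1: Edmonton 20, Geneva 19, Denver 11. Denver eliminated.
Round 2: Edmonton 20, Geneva 30. Geneva has a majority (≥26).

Geneva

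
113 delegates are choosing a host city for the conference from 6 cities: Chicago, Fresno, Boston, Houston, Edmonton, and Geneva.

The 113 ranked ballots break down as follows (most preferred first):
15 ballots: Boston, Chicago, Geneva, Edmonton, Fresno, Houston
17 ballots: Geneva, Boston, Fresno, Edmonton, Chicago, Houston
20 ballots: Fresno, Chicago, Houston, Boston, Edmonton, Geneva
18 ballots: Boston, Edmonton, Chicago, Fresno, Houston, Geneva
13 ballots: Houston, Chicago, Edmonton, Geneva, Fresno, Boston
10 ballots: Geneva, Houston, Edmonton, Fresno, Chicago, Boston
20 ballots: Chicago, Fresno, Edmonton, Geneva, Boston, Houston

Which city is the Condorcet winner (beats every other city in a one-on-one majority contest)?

Chicago

Chicago vs Fresno: 66–47
Chicago vs Boston: 63–50
Chicago vs Houston: 90–23
Chicago vs Edmonton: 68–45
Chicago vs Geneva: 86–27
Chicago beats every other city.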